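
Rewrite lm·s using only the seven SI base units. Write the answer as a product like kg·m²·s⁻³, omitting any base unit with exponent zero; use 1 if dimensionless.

s·cd

lm = cd·sr = cd (luminous flux; sr is dimensionless).
Combining: lm·s = cd · s = s·cd.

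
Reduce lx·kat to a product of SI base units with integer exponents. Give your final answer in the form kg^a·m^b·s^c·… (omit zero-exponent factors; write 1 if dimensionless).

lx = lm/m² (illuminance = luminous flux per area),
    = m⁻²·cd.
kat = mol/s = s⁻¹·mol (catalytic activity).
Combining: lx·kat = (m⁻²·cd) · (s⁻¹·mol) = m⁻²·s⁻¹·mol·cd.

m⁻²·s⁻¹·mol·cd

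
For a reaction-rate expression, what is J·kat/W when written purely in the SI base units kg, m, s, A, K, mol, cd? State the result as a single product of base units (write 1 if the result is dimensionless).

W = J/s (power = energy per time),
    = kg·m²·s⁻³.
So W⁻¹ = kg⁻¹·m⁻²·s³.
J = N·m (work = force × distance),
    = kg·m²·s⁻².
kat = mol/s = s⁻¹·mol (catalytic activity).
Combining: W⁻¹·J·kat = (kg⁻¹·m⁻²·s³) · (kg·m²·s⁻²) · (s⁻¹·mol) = mol.

mol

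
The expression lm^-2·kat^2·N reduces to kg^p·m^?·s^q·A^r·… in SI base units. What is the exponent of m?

lm = cd.
So lm⁻² = cd⁻².
kat = s⁻¹·mol.
So kat² = s⁻²·mol².
N = kg·m·s⁻².
Combining: lm⁻²·kat²·N = cd⁻² · (s⁻²·mol²) · (kg·m·s⁻²) = kg·m·s⁻⁴·mol²·cd⁻².
The exponent of m is 1.

1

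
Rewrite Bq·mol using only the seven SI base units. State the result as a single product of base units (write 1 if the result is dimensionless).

Bq = 1/s = s⁻¹ (activity is decays per second).
Combining: Bq·mol = s⁻¹ · mol = s⁻¹·mol.

s⁻¹·mol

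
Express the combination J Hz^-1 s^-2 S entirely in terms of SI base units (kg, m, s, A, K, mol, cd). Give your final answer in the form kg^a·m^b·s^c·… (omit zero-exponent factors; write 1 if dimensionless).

A²

J = kg·m²·s⁻².
Hz = s⁻¹.
So Hz⁻¹ = s.
S = kg⁻¹·m⁻²·s³·A².
Combining: J·Hz⁻¹·s⁻²·S = (kg·m²·s⁻²) · s · s⁻² · (kg⁻¹·m⁻²·s³·A²) = A².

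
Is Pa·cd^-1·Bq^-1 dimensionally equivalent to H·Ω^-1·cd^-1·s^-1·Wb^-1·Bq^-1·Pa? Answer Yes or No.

No

Left side:
  Pa = N/m² (pressure = force per area),
      = kg·m⁻¹·s⁻².
  Bq = 1/s = s⁻¹ (activity is decays per second).
  So Bq⁻¹ = s.
  Combining: Pa·cd⁻¹·Bq⁻¹ = (kg·m⁻¹·s⁻²) · cd⁻¹ · s = kg·m⁻¹·s⁻¹·cd⁻¹.
Right side:
  H = Wb/A (inductance = flux per current),
      = kg·m²·s⁻²·A⁻².
  Ω = V/A (resistance = voltage per current),
      = kg·m²·s⁻³·A⁻².
  So Ω⁻¹ = kg⁻¹·m⁻²·s³·A².
  Wb = V·s (flux: a volt is a weber per second),
      = kg·m²·s⁻²·A⁻¹.
  So Wb⁻¹ = kg⁻¹·m⁻²·s²·A.
  Bq = 1/s = s⁻¹ (activity is decays per second).
  So Bq⁻¹ = s.
  Pa = N/m² (pressure = force per area),
      = kg·m⁻¹·s⁻².
  Combining: H·Ω⁻¹·cd⁻¹·s⁻¹·Wb⁻¹·Bq⁻¹·Pa = (kg·m²·s⁻²·A⁻²) · (kg⁻¹·m⁻²·s³·A²) · cd⁻¹ · s⁻¹ · (kg⁻¹·m⁻²·s²·A) · s · (kg·m⁻¹·s⁻²) = m⁻³·s·A·cd⁻¹.
Left is kg·m⁻¹·s⁻¹·cd⁻¹; right is m⁻³·s·A·cd⁻¹ — different.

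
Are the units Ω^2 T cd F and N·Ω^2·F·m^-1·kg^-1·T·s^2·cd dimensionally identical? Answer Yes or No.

Left side:
  Ω = V/A (resistance = voltage per current),
      = kg·m²·s⁻³·A⁻².
  So Ω² = kg²·m⁴·s⁻⁶·A⁻⁴.
  T = Wb/m² (flux density = flux per area),
      = kg·s⁻²·A⁻¹.
  F = C/V (capacitance = charge per voltage),
      = A·s/(kg·m²·s⁻³·A⁻¹) (substituting C and V),
      = kg⁻¹·m⁻²·s⁴·A².
  Combining: Ω²·T·cd·F = (kg²·m⁴·s⁻⁶·A⁻⁴) · (kg·s⁻²·A⁻¹) · cd · (kg⁻¹·m⁻²·s⁴·A²) = kg²·m²·s⁻⁴·A⁻³·cd.
Right side:
  N = kg·m·s⁻².
  Ω = kg·m²·s⁻³·A⁻².
  So Ω² = kg²·m⁴·s⁻⁶·A⁻⁴.
  F = kg⁻¹·m⁻²·s⁴·A².
  T = kg·s⁻²·A⁻¹.
  Combining: N·Ω²·F·m⁻¹·kg⁻¹·T·s²·cd = (kg·m·s⁻²) · (kg²·m⁴·s⁻⁶·A⁻⁴) · (kg⁻¹·m⁻²·s⁴·A²) · m⁻¹ · kg⁻¹ · (kg·s⁻²·A⁻¹) · s² · cd = kg²·m²·s⁻⁴·A⁻³·cd.
Both reduce to kg²·m²·s⁻⁴·A⁻³·cd.

Yes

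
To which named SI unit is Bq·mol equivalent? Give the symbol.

kat

Bq = 1/s = s⁻¹ (activity is decays per second).
Combining: Bq·mol = s⁻¹ · mol = s⁻¹·mol.
s⁻¹·mol is the base-SI form of the katal.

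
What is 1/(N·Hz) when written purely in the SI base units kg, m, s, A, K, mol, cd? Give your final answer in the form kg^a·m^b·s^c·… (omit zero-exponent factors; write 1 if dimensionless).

N = kg·m·s⁻².
So N⁻¹ = kg⁻¹·m⁻¹·s².
Hz = s⁻¹.
So Hz⁻¹ = s.
Combining: N⁻¹·Hz⁻¹ = (kg⁻¹·m⁻¹·s²) · s = kg⁻¹·m⁻¹·s³.

kg⁻¹·m⁻¹·s³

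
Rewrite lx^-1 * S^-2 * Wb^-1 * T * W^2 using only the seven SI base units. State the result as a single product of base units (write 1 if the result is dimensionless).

lx = m⁻²·cd.
So lx⁻¹ = m²·cd⁻¹.
S = kg⁻¹·m⁻²·s³·A².
So S⁻² = kg²·m⁴·s⁻⁶·A⁻⁴.
Wb = kg·m²·s⁻²·A⁻¹.
So Wb⁻¹ = kg⁻¹·m⁻²·s²·A.
T = kg·s⁻²·A⁻¹.
W = kg·m²·s⁻³.
So W² = kg²·m⁴·s⁻⁶.
Combining: lx⁻¹·S⁻²·Wb⁻¹·T·W² = (m²·cd⁻¹) · (kg²·m⁴·s⁻⁶·A⁻⁴) · (kg⁻¹·m⁻²·s²·A) · (kg·s⁻²·A⁻¹) · (kg²·m⁴·s⁻⁶) = kg⁴·m⁸·s⁻¹²·A⁻⁴·cd⁻¹.

kg⁴·m⁸·s⁻¹²·A⁻⁴·cd⁻¹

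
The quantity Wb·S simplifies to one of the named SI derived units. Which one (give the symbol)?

Wb = V·s (flux: a volt is a weber per second),
    = kg·m²·s⁻²·A⁻¹.
S = 1/Ω (conductance is reciprocal resistance),
    = kg⁻¹·m⁻²·s³·A².
Combining: Wb·S = (kg·m²·s⁻²·A⁻¹) · (kg⁻¹·m⁻²·s³·A²) = s·A.
s·A is the base-SI form of the coulomb.

C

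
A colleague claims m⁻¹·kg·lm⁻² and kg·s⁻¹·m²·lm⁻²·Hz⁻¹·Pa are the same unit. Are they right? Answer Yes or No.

Left side:
  lm = cd.
  So lm⁻² = cd⁻².
  Combining: m⁻¹·kg·lm⁻² = m⁻¹ · kg · cd⁻² = kg·m⁻¹·cd⁻².
Right side:
  lm = cd.
  So lm⁻² = cd⁻².
  Hz = s⁻¹.
  So Hz⁻¹ = s.
  Pa = kg·m⁻¹·s⁻².
  Combining: kg·s⁻¹·m²·lm⁻²·Hz⁻¹·Pa = kg · s⁻¹ · m² · cd⁻² · s · (kg·m⁻¹·s⁻²) = kg²·m·s⁻²·cd⁻².
Left is kg·m⁻¹·cd⁻²; right is kg²·m·s⁻²·cd⁻² — different.

No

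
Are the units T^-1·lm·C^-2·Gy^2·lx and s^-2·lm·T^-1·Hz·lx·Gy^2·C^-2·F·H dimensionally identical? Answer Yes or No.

Left side:
  T = Wb/m² (flux density = flux per area),
      = kg·s⁻²·A⁻¹.
  So T⁻¹ = kg⁻¹·s²·A.
  lm = cd·sr = cd (luminous flux; sr is dimensionless).
  C = A·s = s·A (charge = current × time).
  So C⁻² = s⁻²·A⁻².
  Gy = J/kg (absorbed dose = energy per mass),
      = m²·s⁻².
  So Gy² = m⁴·s⁻⁴.
  lx = lm/m² (illuminance = luminous flux per area),
      = m⁻²·cd.
  Combining: T⁻¹·lm·C⁻²·Gy²·lx = (kg⁻¹·s²·A) · cd · (s⁻²·A⁻²) · (m⁴·s⁻⁴) · (m⁻²·cd) = kg⁻¹·m²·s⁻⁴·A⁻¹·cd².
Right side:
  lm = cd·sr = cd (luminous flux; sr is dimensionless).
  T = Wb/m² (flux density = flux per area),
      = kg·s⁻²·A⁻¹.
  So T⁻¹ = kg⁻¹·s²·A.
  Hz = 1/s = s⁻¹ (frequency is cycles per second).
  lx = lm/m² (illuminance = luminous flux per area),
      = m⁻²·cd.
  Gy = J/kg (absorbed dose = energy per mass),
      = m²·s⁻².
  So Gy² = m⁴·s⁻⁴.
  C = A·s = s·A (charge = current × time).
  So C⁻² = s⁻²·A⁻².
  F = C/V (capacitance = charge per voltage),
      = A·s/(kg·m²·s⁻³·A⁻¹) (substituting C and V),
      = kg⁻¹·m⁻²·s⁴·A².
  H = Wb/A (inductance = flux per current),
      = kg·m²·s⁻²·A⁻².
  Combining: s⁻²·lm·T⁻¹·Hz·lx·Gy²·C⁻²·F·H = s⁻² · cd · (kg⁻¹·s²·A) · s⁻¹ · (m⁻²·cd) · (m⁴·s⁻⁴) · (s⁻²·A⁻²) · (kg⁻¹·m⁻²·s⁴·A²) · (kg·m²·s⁻²·A⁻²) = kg⁻¹·m²·s⁻⁵·A⁻¹·cd².
Left is kg⁻¹·m²·s⁻⁴·A⁻¹·cd²; right is kg⁻¹·m²·s⁻⁵·A⁻¹·cd² — different.

No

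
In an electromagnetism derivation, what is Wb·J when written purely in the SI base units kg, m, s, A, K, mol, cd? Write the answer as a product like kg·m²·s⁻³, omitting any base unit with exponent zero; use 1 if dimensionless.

Wb = V·s (flux: a volt is a weber per second),
    = kg·m²·s⁻²·A⁻¹.
J = N·m (work = force × distance),
    = kg·m²·s⁻².
Combining: Wb·J = (kg·m²·s⁻²·A⁻¹) · (kg·m²·s⁻²) = kg²·m⁴·s⁻⁴·A⁻¹.

kg²·m⁴·s⁻⁴·A⁻¹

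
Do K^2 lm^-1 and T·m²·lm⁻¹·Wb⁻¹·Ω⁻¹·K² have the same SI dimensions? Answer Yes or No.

Left side:
  lm = cd.
  So lm⁻¹ = cd⁻¹.
  Combining: K²·lm⁻¹ = K² · cd⁻¹ = K²·cd⁻¹.
Right side:
  T = kg·s⁻²·A⁻¹.
  lm = cd.
  So lm⁻¹ = cd⁻¹.
  Wb = kg·m²·s⁻²·A⁻¹.
  So Wb⁻¹ = kg⁻¹·m⁻²·s²·A.
  Ω = kg·m²·s⁻³·A⁻².
  So Ω⁻¹ = kg⁻¹·m⁻²·s³·A².
  Combining: T·m²·lm⁻¹·Wb⁻¹·Ω⁻¹·K² = (kg·s⁻²·A⁻¹) · m² · cd⁻¹ · (kg⁻¹·m⁻²·s²·A) · (kg⁻¹·m⁻²·s³·A²) · K² = kg⁻¹·m⁻²·s³·A²·K²·cd⁻¹.
Left is K²·cd⁻¹; right is kg⁻¹·m⁻²·s³·A²·K²·cd⁻¹ — different.

No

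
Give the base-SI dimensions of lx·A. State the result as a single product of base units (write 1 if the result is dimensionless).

lx = lm/m² (illuminance = luminous flux per area),
    = m⁻²·cd.
Combining: lx·A = (m⁻²·cd) · A = m⁻²·A·cd.

m⁻²·A·cd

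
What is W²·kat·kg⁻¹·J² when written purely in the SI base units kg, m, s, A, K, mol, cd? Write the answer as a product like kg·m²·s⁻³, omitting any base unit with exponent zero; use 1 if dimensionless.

W = J/s (power = energy per time),
    = kg·m²·s⁻³.
So W² = kg²·m⁴·s⁻⁶.
kat = mol/s = s⁻¹·mol (catalytic activity).
J = N·m (work = force × distance),
    = kg·m²·s⁻².
So J² = kg²·m⁴·s⁻⁴.
Combining: W²·kat·kg⁻¹·J² = (kg²·m⁴·s⁻⁶) · (s⁻¹·mol) · kg⁻¹ · (kg²·m⁴·s⁻⁴) = kg³·m⁸·s⁻¹¹·mol.

kg³·m⁸·s⁻¹¹·mol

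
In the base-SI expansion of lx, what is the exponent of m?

lx = lm/m² (illuminance = luminous flux per area),
    = m⁻²·cd.
The exponent of m is -2.

-2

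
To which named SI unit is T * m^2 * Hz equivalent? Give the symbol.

V

T = kg·s⁻²·A⁻¹.
Hz = s⁻¹.
Combining: T·m²·Hz = (kg·s⁻²·A⁻¹) · m² · s⁻¹ = kg·m²·s⁻³·A⁻¹.
kg·m²·s⁻³·A⁻¹ is the base-SI form of the volt.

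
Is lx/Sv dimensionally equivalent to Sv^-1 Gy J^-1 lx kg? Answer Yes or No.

Yes

Left side:
  lx = m⁻²·cd.
  Sv = m²·s⁻².
  So Sv⁻¹ = m⁻²·s².
  Combining: lx·Sv⁻¹ = (m⁻²·cd) · (m⁻²·s²) = m⁻⁴·s²·cd.
Right side:
  Sv = m²·s⁻².
  So Sv⁻¹ = m⁻²·s².
  Gy = m²·s⁻².
  J = kg·m²·s⁻².
  So J⁻¹ = kg⁻¹·m⁻²·s².
  lx = m⁻²·cd.
  Combining: Sv⁻¹·Gy·J⁻¹·lx·kg = (m⁻²·s²) · (m²·s⁻²) · (kg⁻¹·m⁻²·s²) · (m⁻²·cd) · kg = m⁻⁴·s²·cd.
Both reduce to m⁻⁴·s²·cd.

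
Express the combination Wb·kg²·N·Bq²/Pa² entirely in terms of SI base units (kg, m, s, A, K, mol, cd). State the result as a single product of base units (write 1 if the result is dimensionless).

Pa = kg·m⁻¹·s⁻².
So Pa⁻² = kg⁻²·m²·s⁴.
Wb = kg·m²·s⁻²·A⁻¹.
N = kg·m·s⁻².
Bq = s⁻¹.
So Bq² = s⁻².
Combining: Pa⁻²·Wb·kg²·N·Bq² = (kg⁻²·m²·s⁴) · (kg·m²·s⁻²·A⁻¹) · kg² · (kg·m·s⁻²) · s⁻² = kg²·m⁵·s⁻²·A⁻¹.

kg²·m⁵·s⁻²·A⁻¹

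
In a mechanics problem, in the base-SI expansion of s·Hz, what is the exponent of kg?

Hz = 1/s = s⁻¹ (frequency is cycles per second).
Combining: s·Hz = s · s⁻¹ = 1.
The exponent of kg is 0.

0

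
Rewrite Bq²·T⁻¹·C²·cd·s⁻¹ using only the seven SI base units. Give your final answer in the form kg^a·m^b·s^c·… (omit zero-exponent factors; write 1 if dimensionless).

Bq = 1/s = s⁻¹ (activity is decays per second).
So Bq² = s⁻².
T = Wb/m² (flux density = flux per area),
    = kg·s⁻²·A⁻¹.
So T⁻¹ = kg⁻¹·s²·A.
C = A·s = s·A (charge = current × time).
So C² = s²·A².
Combining: Bq²·T⁻¹·C²·cd·s⁻¹ = s⁻² · (kg⁻¹·s²·A) · (s²·A²) · cd · s⁻¹ = kg⁻¹·s·A³·cd.

kg⁻¹·s·A³·cd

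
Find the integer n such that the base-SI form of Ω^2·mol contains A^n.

Ω = kg·m²·s⁻³·A⁻².
So Ω² = kg²·m⁴·s⁻⁶·A⁻⁴.
Combining: Ω²·mol = (kg²·m⁴·s⁻⁶·A⁻⁴) · mol = kg²·m⁴·s⁻⁶·A⁻⁴·mol.
The exponent of A is -4.

-4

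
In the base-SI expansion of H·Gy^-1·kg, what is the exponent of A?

-2

H = Wb/A (inductance = flux per current),
    = kg·m²·s⁻²·A⁻².
Gy = J/kg (absorbed dose = energy per mass),
    = m²·s⁻².
So Gy⁻¹ = m⁻²·s².
Combining: H·Gy⁻¹·kg = (kg·m²·s⁻²·A⁻²) · (m⁻²·s²) · kg = kg²·A⁻².
The exponent of A is -2.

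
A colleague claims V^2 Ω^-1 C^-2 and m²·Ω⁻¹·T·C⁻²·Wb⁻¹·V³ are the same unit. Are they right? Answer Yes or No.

No

Left side:
  V = kg·m²·s⁻³·A⁻¹.
  So V² = kg²·m⁴·s⁻⁶·A⁻².
  Ω = kg·m²·s⁻³·A⁻².
  So Ω⁻¹ = kg⁻¹·m⁻²·s³·A².
  C = s·A.
  So C⁻² = s⁻²·A⁻².
  Combining: V²·Ω⁻¹·C⁻² = (kg²·m⁴·s⁻⁶·A⁻²) · (kg⁻¹·m⁻²·s³·A²) · (s⁻²·A⁻²) = kg·m²·s⁻⁵·A⁻².
Right side:
  Ω = V/A (resistance = voltage per current),
      = kg·m²·s⁻³·A⁻².
  So Ω⁻¹ = kg⁻¹·m⁻²·s³·A².
  T = Wb/m² (flux density = flux per area),
      = kg·s⁻²·A⁻¹.
  C = A·s = s·A (charge = current × time).
  So C⁻² = s⁻²·A⁻².
  Wb = V·s (flux: a volt is a weber per second),
      = kg·m²·s⁻²·A⁻¹.
  So Wb⁻¹ = kg⁻¹·m⁻²·s²·A.
  V = W/A (potential = power per current),
      = kg·m²·s⁻³·A⁻¹.
  So V³ = kg³·m⁶·s⁻⁹·A⁻³.
  Combining: m²·Ω⁻¹·T·C⁻²·Wb⁻¹·V³ = m² · (kg⁻¹·m⁻²·s³·A²) · (kg·s⁻²·A⁻¹) · (s⁻²·A⁻²) · (kg⁻¹·m⁻²·s²·A) · (kg³·m⁶·s⁻⁹·A⁻³) = kg²·m⁴·s⁻⁸·A⁻³.
Left is kg·m²·s⁻⁵·A⁻²; right is kg²·m⁴·s⁻⁸·A⁻³ — different.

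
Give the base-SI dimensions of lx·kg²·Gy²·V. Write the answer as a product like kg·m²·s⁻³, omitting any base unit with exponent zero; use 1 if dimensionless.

kg³·m⁴·s⁻⁷·A⁻¹·cd

lx = m⁻²·cd.
Gy = m²·s⁻².
So Gy² = m⁴·s⁻⁴.
V = kg·m²·s⁻³·A⁻¹.
Combining: lx·kg²·Gy²·V = (m⁻²·cd) · kg² · (m⁴·s⁻⁴) · (kg·m²·s⁻³·A⁻¹) = kg³·m⁴·s⁻⁷·A⁻¹·cd.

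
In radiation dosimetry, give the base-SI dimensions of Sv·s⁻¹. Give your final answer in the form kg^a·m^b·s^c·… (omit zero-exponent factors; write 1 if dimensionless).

Sv = J/kg (equivalent dose = energy per mass),
    = m²·s⁻².
Combining: Sv·s⁻¹ = (m²·s⁻²) · s⁻¹ = m²·s⁻³.

m²·s⁻³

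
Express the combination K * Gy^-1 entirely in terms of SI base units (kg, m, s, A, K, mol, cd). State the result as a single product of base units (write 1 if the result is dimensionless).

m⁻²·s²·K

Gy = m²·s⁻².
So Gy⁻¹ = m⁻²·s².
Combining: K·Gy⁻¹ = K · (m⁻²·s²) = m⁻²·s²·K.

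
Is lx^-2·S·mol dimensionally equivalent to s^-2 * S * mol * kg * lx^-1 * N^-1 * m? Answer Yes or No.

No

Left side:
  lx = m⁻²·cd.
  So lx⁻² = m⁴·cd⁻².
  S = kg⁻¹·m⁻²·s³·A².
  Combining: lx⁻²·S·mol = (m⁴·cd⁻²) · (kg⁻¹·m⁻²·s³·A²) · mol = kg⁻¹·m²·s³·A²·mol·cd⁻².
Right side:
  S = kg⁻¹·m⁻²·s³·A².
  lx = m⁻²·cd.
  So lx⁻¹ = m²·cd⁻¹.
  N = kg·m·s⁻².
  So N⁻¹ = kg⁻¹·m⁻¹·s².
  Combining: s⁻²·S·mol·kg·lx⁻¹·N⁻¹·m = s⁻² · (kg⁻¹·m⁻²·s³·A²) · mol · kg · (m²·cd⁻¹) · (kg⁻¹·m⁻¹·s²) · m = kg⁻¹·s³·A²·mol·cd⁻¹.
Left is kg⁻¹·m²·s³·A²·mol·cd⁻²; right is kg⁻¹·s³·A²·mol·cd⁻¹ — different.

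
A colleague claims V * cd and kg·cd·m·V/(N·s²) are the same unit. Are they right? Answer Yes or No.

Yes

Left side:
  V = W/A (potential = power per current),
      = kg·m²·s⁻³·A⁻¹.
  Combining: V·cd = (kg·m²·s⁻³·A⁻¹) · cd = kg·m²·s⁻³·A⁻¹·cd.
Right side:
  N = kg·m/s² = kg·m·s⁻² (force = mass × acceleration).
  So N⁻¹ = kg⁻¹·m⁻¹·s².
  V = W/A (potential = power per current),
      = kg·m²·s⁻³·A⁻¹.
  Combining: kg·cd·m·N⁻¹·s⁻²·V = kg · cd · m · (kg⁻¹·m⁻¹·s²) · s⁻² · (kg·m²·s⁻³·A⁻¹) = kg·m²·s⁻³·A⁻¹·cd.
Both reduce to kg·m²·s⁻³·A⁻¹·cd.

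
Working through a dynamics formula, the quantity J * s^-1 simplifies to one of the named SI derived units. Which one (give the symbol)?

W

J = kg·m²·s⁻².
Combining: J·s⁻¹ = (kg·m²·s⁻²) · s⁻¹ = kg·m²·s⁻³.
kg·m²·s⁻³ is the base-SI form of the watt.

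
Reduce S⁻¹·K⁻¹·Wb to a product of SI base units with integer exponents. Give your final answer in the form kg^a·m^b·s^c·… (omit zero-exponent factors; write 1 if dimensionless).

S = 1/Ω (conductance is reciprocal resistance),
    = kg⁻¹·m⁻²·s³·A².
So S⁻¹ = kg·m²·s⁻³·A⁻².
Wb = V·s (flux: a volt is a weber per second),
    = kg·m²·s⁻²·A⁻¹.
Combining: S⁻¹·K⁻¹·Wb = (kg·m²·s⁻³·A⁻²) · K⁻¹ · (kg·m²·s⁻²·A⁻¹) = kg²·m⁴·s⁻⁵·A⁻³·K⁻¹.

kg²·m⁴·s⁻⁵·A⁻³·K⁻¹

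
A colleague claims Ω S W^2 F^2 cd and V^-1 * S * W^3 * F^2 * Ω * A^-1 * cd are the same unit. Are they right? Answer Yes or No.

Left side:
  Ω = kg·m²·s⁻³·A⁻².
  S = kg⁻¹·m⁻²·s³·A².
  W = kg·m²·s⁻³.
  So W² = kg²·m⁴·s⁻⁶.
  F = kg⁻¹·m⁻²·s⁴·A².
  So F² = kg⁻²·m⁻⁴·s⁸·A⁴.
  Combining: Ω·S·W²·F²·cd = (kg·m²·s⁻³·A⁻²) · (kg⁻¹·m⁻²·s³·A²) · (kg²·m⁴·s⁻⁶) · (kg⁻²·m⁻⁴·s⁸·A⁴) · cd = s²·A⁴·cd.
Right side:
  V = kg·m²·s⁻³·A⁻¹.
  So V⁻¹ = kg⁻¹·m⁻²·s³·A.
  S = kg⁻¹·m⁻²·s³·A².
  W = kg·m²·s⁻³.
  So W³ = kg³·m⁶·s⁻⁹.
  F = kg⁻¹·m⁻²·s⁴·A².
  So F² = kg⁻²·m⁻⁴·s⁸·A⁴.
  Ω = kg·m²·s⁻³·A⁻².
  Combining: V⁻¹·S·W³·F²·Ω·A⁻¹·cd = (kg⁻¹·m⁻²·s³·A) · (kg⁻¹·m⁻²·s³·A²) · (kg³·m⁶·s⁻⁹) · (kg⁻²·m⁻⁴·s⁸·A⁴) · (kg·m²·s⁻³·A⁻²) · A⁻¹ · cd = s²·A⁴·cd.
Both reduce to s²·A⁴·cd.

Yes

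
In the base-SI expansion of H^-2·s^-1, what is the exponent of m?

H = Wb/A (inductance = flux per current),
    = kg·m²·s⁻²·A⁻².
So H⁻² = kg⁻²·m⁻⁴·s⁴·A⁴.
Combining: H⁻²·s⁻¹ = (kg⁻²·m⁻⁴·s⁴·A⁴) · s⁻¹ = kg⁻²·m⁻⁴·s³·A⁴.
The exponent of m is -4.

-4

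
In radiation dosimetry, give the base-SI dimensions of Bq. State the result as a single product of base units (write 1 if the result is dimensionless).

s⁻¹

Bq = s⁻¹.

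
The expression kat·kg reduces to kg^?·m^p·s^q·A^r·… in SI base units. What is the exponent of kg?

1

kat = mol/s = s⁻¹·mol (catalytic activity).
Combining: kat·kg = (s⁻¹·mol) · kg = kg·s⁻¹·mol.
The exponent of kg is 1.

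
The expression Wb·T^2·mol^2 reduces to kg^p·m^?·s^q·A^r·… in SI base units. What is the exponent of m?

Wb = kg·m²·s⁻²·A⁻¹.
T = kg·s⁻²·A⁻¹.
So T² = kg²·s⁻⁴·A⁻².
Combining: Wb·T²·mol² = (kg·m²·s⁻²·A⁻¹) · (kg²·s⁻⁴·A⁻²) · mol² = kg³·m²·s⁻⁶·A⁻³·mol².
The exponent of m is 2.

2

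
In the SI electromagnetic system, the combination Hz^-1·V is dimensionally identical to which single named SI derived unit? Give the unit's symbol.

Wb

Hz = 1/s = s⁻¹ (frequency is cycles per second).
So Hz⁻¹ = s.
V = W/A (potential = power per current),
    = kg·m²·s⁻³·A⁻¹.
Combining: Hz⁻¹·V = s · (kg·m²·s⁻³·A⁻¹) = kg·m²·s⁻²·A⁻¹.
kg·m²·s⁻²·A⁻¹ is the base-SI form of the weber.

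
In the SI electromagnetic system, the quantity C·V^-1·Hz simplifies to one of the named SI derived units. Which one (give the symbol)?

S

C = A·s = s·A (charge = current × time).
V = W/A (potential = power per current),
    = kg·m²·s⁻³·A⁻¹.
So V⁻¹ = kg⁻¹·m⁻²·s³·A.
Hz = 1/s = s⁻¹ (frequency is cycles per second).
Combining: C·V⁻¹·Hz = (s·A) · (kg⁻¹·m⁻²·s³·A) · s⁻¹ = kg⁻¹·m⁻²·s³·A².
kg⁻¹·m⁻²·s³·A² is the base-SI form of the siemens.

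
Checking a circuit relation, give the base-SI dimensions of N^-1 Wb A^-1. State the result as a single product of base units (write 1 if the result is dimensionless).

N = kg·m/s² = kg·m·s⁻² (force = mass × acceleration).
So N⁻¹ = kg⁻¹·m⁻¹·s².
Wb = V·s (flux: a volt is a weber per second),
    = kg·m²·s⁻²·A⁻¹.
Combining: N⁻¹·Wb·A⁻¹ = (kg⁻¹·m⁻¹·s²) · (kg·m²·s⁻²·A⁻¹) · A⁻¹ = m·A⁻².

m·A⁻²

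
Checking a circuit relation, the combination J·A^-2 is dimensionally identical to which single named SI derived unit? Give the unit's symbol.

H

J = N·m (work = force × distance),
    = kg·m²·s⁻².
Combining: J·A⁻² = (kg·m²·s⁻²) · A⁻² = kg·m²·s⁻²·A⁻².
kg·m²·s⁻²·A⁻² is the base-SI form of the henry.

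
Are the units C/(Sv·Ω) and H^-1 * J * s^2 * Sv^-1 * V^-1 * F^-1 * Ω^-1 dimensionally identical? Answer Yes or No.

Left side:
  C = A·s = s·A (charge = current × time).
  Sv = J/kg (equivalent dose = energy per mass),
      = m²·s⁻².
  So Sv⁻¹ = m⁻²·s².
  Ω = V/A (resistance = voltage per current),
      = kg·m²·s⁻³·A⁻².
  So Ω⁻¹ = kg⁻¹·m⁻²·s³·A².
  Combining: C·Sv⁻¹·Ω⁻¹ = (s·A) · (m⁻²·s²) · (kg⁻¹·m⁻²·s³·A²) = kg⁻¹·m⁻⁴·s⁶·A³.
Right side:
  H = Wb/A (inductance = flux per current),
      = kg·m²·s⁻²·A⁻².
  So H⁻¹ = kg⁻¹·m⁻²·s²·A².
  J = N·m (work = force × distance),
      = kg·m²·s⁻².
  Sv = J/kg (equivalent dose = energy per mass),
      = m²·s⁻².
  So Sv⁻¹ = m⁻²·s².
  V = W/A (potential = power per current),
      = kg·m²·s⁻³·A⁻¹.
  So V⁻¹ = kg⁻¹·m⁻²·s³·A.
  F = C/V (capacitance = charge per voltage),
      = A·s/(kg·m²·s⁻³·A⁻¹) (substituting C and V),
      = kg⁻¹·m⁻²·s⁴·A².
  So F⁻¹ = kg·m²·s⁻⁴·A⁻².
  Ω = V/A (resistance = voltage per current),
      = kg·m²·s⁻³·A⁻².
  So Ω⁻¹ = kg⁻¹·m⁻²·s³·A².
  Combining: H⁻¹·J·s²·Sv⁻¹·V⁻¹·F⁻¹·Ω⁻¹ = (kg⁻¹·m⁻²·s²·A²) · (kg·m²·s⁻²) · s² · (m⁻²·s²) · (kg⁻¹·m⁻²·s³·A) · (kg·m²·s⁻⁴·A⁻²) · (kg⁻¹·m⁻²·s³·A²) = kg⁻¹·m⁻⁴·s⁶·A³.
Both reduce to kg⁻¹·m⁻⁴·s⁶·A³.

Yes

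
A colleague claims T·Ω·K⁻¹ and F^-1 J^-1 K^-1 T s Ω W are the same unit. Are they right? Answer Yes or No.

No

Left side:
  T = kg·s⁻²·A⁻¹.
  Ω = kg·m²·s⁻³·A⁻².
  Combining: T·Ω·K⁻¹ = (kg·s⁻²·A⁻¹) · (kg·m²·s⁻³·A⁻²) · K⁻¹ = kg²·m²·s⁻⁵·A⁻³·K⁻¹.
Right side:
  F = kg⁻¹·m⁻²·s⁴·A².
  So F⁻¹ = kg·m²·s⁻⁴·A⁻².
  J = kg·m²·s⁻².
  So J⁻¹ = kg⁻¹·m⁻²·s².
  T = kg·s⁻²·A⁻¹.
  Ω = kg·m²·s⁻³·A⁻².
  W = kg·m²·s⁻³.
  Combining: F⁻¹·J⁻¹·K⁻¹·T·s·Ω·W = (kg·m²·s⁻⁴·A⁻²) · (kg⁻¹·m⁻²·s²) · K⁻¹ · (kg·s⁻²·A⁻¹) · s · (kg·m²·s⁻³·A⁻²) · (kg·m²·s⁻³) = kg³·m⁴·s⁻⁹·A⁻⁵·K⁻¹.
Left is kg²·m²·s⁻⁵·A⁻³·K⁻¹; right is kg³·m⁴·s⁻⁹·A⁻⁵·K⁻¹ — different.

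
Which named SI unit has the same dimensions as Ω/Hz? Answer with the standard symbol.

Hz = 1/s = s⁻¹ (frequency is cycles per second).
So Hz⁻¹ = s.
Ω = V/A (resistance = voltage per current),
    = kg·m²·s⁻³·A⁻².
Combining: Hz⁻¹·Ω = s · (kg·m²·s⁻³·A⁻²) = kg·m²·s⁻²·A⁻².
kg·m²·s⁻²·A⁻² is the base-SI form of the henry.

H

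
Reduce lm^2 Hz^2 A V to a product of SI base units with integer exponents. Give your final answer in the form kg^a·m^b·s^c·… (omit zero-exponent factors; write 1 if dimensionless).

lm = cd.
So lm² = cd².
Hz = s⁻¹.
So Hz² = s⁻².
V = kg·m²·s⁻³·A⁻¹.
Combining: lm²·Hz²·A·V = cd² · s⁻² · A · (kg·m²·s⁻³·A⁻¹) = kg·m²·s⁻⁵·cd².

kg·m²·s⁻⁵·cd²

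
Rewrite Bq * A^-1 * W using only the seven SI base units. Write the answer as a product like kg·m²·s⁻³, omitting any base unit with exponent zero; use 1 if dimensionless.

kg·m²·s⁻⁴·A⁻¹

Bq = 1/s = s⁻¹ (activity is decays per second).
W = J/s (power = energy per time),
    = kg·m²·s⁻³.
Combining: Bq·A⁻¹·W = s⁻¹ · A⁻¹ · (kg·m²·s⁻³) = kg·m²·s⁻⁴·A⁻¹.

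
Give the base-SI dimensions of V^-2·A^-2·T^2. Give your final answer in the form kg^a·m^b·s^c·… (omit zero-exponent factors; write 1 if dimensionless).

V = kg·m²·s⁻³·A⁻¹.
So V⁻² = kg⁻²·m⁻⁴·s⁶·A².
T = kg·s⁻²·A⁻¹.
So T² = kg²·s⁻⁴·A⁻².
Combining: V⁻²·A⁻²·T² = (kg⁻²·m⁻⁴·s⁶·A²) · A⁻² · (kg²·s⁻⁴·A⁻²) = m⁻⁴·s²·A⁻².

m⁻⁴·s²·A⁻²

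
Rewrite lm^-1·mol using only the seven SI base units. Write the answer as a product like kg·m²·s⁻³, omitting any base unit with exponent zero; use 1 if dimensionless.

mol·cd⁻¹

lm = cd·sr = cd (luminous flux; sr is dimensionless).
So lm⁻¹ = cd⁻¹.
Combining: lm⁻¹·mol = cd⁻¹ · mol = mol·cd⁻¹.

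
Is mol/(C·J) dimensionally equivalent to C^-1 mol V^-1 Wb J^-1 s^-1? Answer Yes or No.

Yes

Left side:
  C = s·A.
  So C⁻¹ = s⁻¹·A⁻¹.
  J = kg·m²·s⁻².
  So J⁻¹ = kg⁻¹·m⁻²·s².
  Combining: C⁻¹·mol·J⁻¹ = (s⁻¹·A⁻¹) · mol · (kg⁻¹·m⁻²·s²) = kg⁻¹·m⁻²·s·A⁻¹·mol.
Right side:
  C = A·s = s·A (charge = current × time).
  So C⁻¹ = s⁻¹·A⁻¹.
  V = W/A (potential = power per current),
      = kg·m²·s⁻³·A⁻¹.
  So V⁻¹ = kg⁻¹·m⁻²·s³·A.
  Wb = V·s (flux: a volt is a weber per second),
      = kg·m²·s⁻²·A⁻¹.
  J = N·m (work = force × distance),
      = kg·m²·s⁻².
  So J⁻¹ = kg⁻¹·m⁻²·s².
  Combining: C⁻¹·mol·V⁻¹·Wb·J⁻¹·s⁻¹ = (s⁻¹·A⁻¹) · mol · (kg⁻¹·m⁻²·s³·A) · (kg·m²·s⁻²·A⁻¹) · (kg⁻¹·m⁻²·s²) · s⁻¹ = kg⁻¹·m⁻²·s·A⁻¹·mol.
Both reduce to kg⁻¹·m⁻²·s·A⁻¹·mol.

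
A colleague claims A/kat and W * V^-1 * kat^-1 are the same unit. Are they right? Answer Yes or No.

Yes

Left side:
  kat = mol/s = s⁻¹·mol (catalytic activity).
  So kat⁻¹ = s·mol⁻¹.
  Combining: A·kat⁻¹ = A · (s·mol⁻¹) = s·A·mol⁻¹.
Right side:
  W = J/s (power = energy per time),
      = kg·m²·s⁻³.
  V = W/A (potential = power per current),
      = kg·m²·s⁻³·A⁻¹.
  So V⁻¹ = kg⁻¹·m⁻²·s³·A.
  kat = mol/s = s⁻¹·mol (catalytic activity).
  So kat⁻¹ = s·mol⁻¹.
  Combining: W·V⁻¹·kat⁻¹ = (kg·m²·s⁻³) · (kg⁻¹·m⁻²·s³·A) · (s·mol⁻¹) = s·A·mol⁻¹.
Both reduce to s·A·mol⁻¹.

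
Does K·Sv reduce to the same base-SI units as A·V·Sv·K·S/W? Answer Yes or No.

No

Left side:
  Sv = m²·s⁻².
  Combining: K·Sv = K · (m²·s⁻²) = m²·s⁻²·K.
Right side:
  V = kg·m²·s⁻³·A⁻¹.
  Sv = m²·s⁻².
  W = kg·m²·s⁻³.
  So W⁻¹ = kg⁻¹·m⁻²·s³.
  S = kg⁻¹·m⁻²·s³·A².
  Combining: A·V·Sv·W⁻¹·K·S = A · (kg·m²·s⁻³·A⁻¹) · (m²·s⁻²) · (kg⁻¹·m⁻²·s³) · K · (kg⁻¹·m⁻²·s³·A²) = kg⁻¹·s·A²·K.
Left is m²·s⁻²·K; right is kg⁻¹·s·A²·K — different.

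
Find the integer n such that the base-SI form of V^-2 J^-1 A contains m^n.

-6

V = W/A (potential = power per current),
    = kg·m²·s⁻³·A⁻¹.
So V⁻² = kg⁻²·m⁻⁴·s⁶·A².
J = N·m (work = force × distance),
    = kg·m²·s⁻².
So J⁻¹ = kg⁻¹·m⁻²·s².
Combining: V⁻²·J⁻¹·A = (kg⁻²·m⁻⁴·s⁶·A²) · (kg⁻¹·m⁻²·s²) · A = kg⁻³·m⁻⁶·s⁸·A³.
The exponent of m is -6.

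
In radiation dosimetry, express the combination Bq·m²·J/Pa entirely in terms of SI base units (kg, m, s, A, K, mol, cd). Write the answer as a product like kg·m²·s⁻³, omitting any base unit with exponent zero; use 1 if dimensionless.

m⁵·s⁻¹

Bq = 1/s = s⁻¹ (activity is decays per second).
Pa = N/m² (pressure = force per area),
    = kg·m⁻¹·s⁻².
So Pa⁻¹ = kg⁻¹·m·s².
J = N·m (work = force × distance),
    = kg·m²·s⁻².
Combining: Bq·Pa⁻¹·m²·J = s⁻¹ · (kg⁻¹·m·s²) · m² · (kg·m²·s⁻²) = m⁵·s⁻¹.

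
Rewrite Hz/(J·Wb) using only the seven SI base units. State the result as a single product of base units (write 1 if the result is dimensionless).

kg⁻²·m⁻⁴·s³·A

J = N·m (work = force × distance),
    = kg·m²·s⁻².
So J⁻¹ = kg⁻¹·m⁻²·s².
Wb = V·s (flux: a volt is a weber per second),
    = kg·m²·s⁻²·A⁻¹.
So Wb⁻¹ = kg⁻¹·m⁻²·s²·A.
Hz = 1/s = s⁻¹ (frequency is cycles per second).
Combining: J⁻¹·Wb⁻¹·Hz = (kg⁻¹·m⁻²·s²) · (kg⁻¹·m⁻²·s²·A) · s⁻¹ = kg⁻²·m⁻⁴·s³·A.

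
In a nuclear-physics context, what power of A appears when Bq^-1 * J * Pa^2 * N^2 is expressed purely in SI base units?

0

Bq = s⁻¹.
So Bq⁻¹ = s.
J = kg·m²·s⁻².
Pa = kg·m⁻¹·s⁻².
So Pa² = kg²·m⁻²·s⁻⁴.
N = kg·m·s⁻².
So N² = kg²·m²·s⁻⁴.
Combining: Bq⁻¹·J·Pa²·N² = s · (kg·m²·s⁻²) · (kg²·m⁻²·s⁻⁴) · (kg²·m²·s⁻⁴) = kg⁵·m²·s⁻⁹.
The exponent of A is 0.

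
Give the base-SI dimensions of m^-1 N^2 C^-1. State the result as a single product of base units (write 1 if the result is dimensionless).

kg²·m·s⁻⁵·A⁻¹

N = kg·m/s² = kg·m·s⁻² (force = mass × acceleration).
So N² = kg²·m²·s⁻⁴.
C = A·s = s·A (charge = current × time).
So C⁻¹ = s⁻¹·A⁻¹.
Combining: m⁻¹·N²·C⁻¹ = m⁻¹ · (kg²·m²·s⁻⁴) · (s⁻¹·A⁻¹) = kg²·m·s⁻⁵·A⁻¹.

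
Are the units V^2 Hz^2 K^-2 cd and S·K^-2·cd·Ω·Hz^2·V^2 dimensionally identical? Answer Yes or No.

Left side:
  V = W/A (potential = power per current),
      = kg·m²·s⁻³·A⁻¹.
  So V² = kg²·m⁴·s⁻⁶·A⁻².
  Hz = 1/s = s⁻¹ (frequency is cycles per second).
  So Hz² = s⁻².
  Combining: V²·Hz²·K⁻²·cd = (kg²·m⁴·s⁻⁶·A⁻²) · s⁻² · K⁻² · cd = kg²·m⁴·s⁻⁸·A⁻²·K⁻²·cd.
Right side:
  S = kg⁻¹·m⁻²·s³·A².
  Ω = kg·m²·s⁻³·A⁻².
  Hz = s⁻¹.
  So Hz² = s⁻².
  V = kg·m²·s⁻³·A⁻¹.
  So V² = kg²·m⁴·s⁻⁶·A⁻².
  Combining: S·K⁻²·cd·Ω·Hz²·V² = (kg⁻¹·m⁻²·s³·A²) · K⁻² · cd · (kg·m²·s⁻³·A⁻²) · s⁻² · (kg²·m⁴·s⁻⁶·A⁻²) = kg²·m⁴·s⁻⁸·A⁻²·K⁻²·cd.
Both reduce to kg²·m⁴·s⁻⁸·A⁻²·K⁻²·cd.

Yes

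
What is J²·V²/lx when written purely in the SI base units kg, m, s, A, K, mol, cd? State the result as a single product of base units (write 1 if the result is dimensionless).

kg⁴·m¹⁰·s⁻¹⁰·A⁻²·cd⁻¹

lx = lm/m² (illuminance = luminous flux per area),
    = m⁻²·cd.
So lx⁻¹ = m²·cd⁻¹.
J = N·m (work = force × distance),
    = kg·m²·s⁻².
So J² = kg²·m⁴·s⁻⁴.
V = W/A (potential = power per current),
    = kg·m²·s⁻³·A⁻¹.
So V² = kg²·m⁴·s⁻⁶·A⁻².
Combining: lx⁻¹·J²·V² = (m²·cd⁻¹) · (kg²·m⁴·s⁻⁴) · (kg²·m⁴·s⁻⁶·A⁻²) = kg⁴·m¹⁰·s⁻¹⁰·A⁻²·cd⁻¹.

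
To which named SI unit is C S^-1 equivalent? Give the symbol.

C = A·s = s·A (charge = current × time).
S = 1/Ω (conductance is reciprocal resistance),
    = kg⁻¹·m⁻²·s³·A².
So S⁻¹ = kg·m²·s⁻³·A⁻².
Combining: C·S⁻¹ = (s·A) · (kg·m²·s⁻³·A⁻²) = kg·m²·s⁻²·A⁻¹.
kg·m²·s⁻²·A⁻¹ is the base-SI form of the weber.

Wb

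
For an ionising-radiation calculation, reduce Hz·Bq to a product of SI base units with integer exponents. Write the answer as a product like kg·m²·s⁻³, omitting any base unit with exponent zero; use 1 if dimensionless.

Hz = s⁻¹.
Bq = s⁻¹.
Combining: Hz·Bq = s⁻¹ · s⁻¹ = s⁻².

s⁻²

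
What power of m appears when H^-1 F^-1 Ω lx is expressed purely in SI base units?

H = Wb/A (inductance = flux per current),
    = kg·m²·s⁻²·A⁻².
So H⁻¹ = kg⁻¹·m⁻²·s²·A².
F = C/V (capacitance = charge per voltage),
    = A·s/(kg·m²·s⁻³·A⁻¹) (substituting C and V),
    = kg⁻¹·m⁻²·s⁴·A².
So F⁻¹ = kg·m²·s⁻⁴·A⁻².
Ω = V/A (resistance = voltage per current),
    = kg·m²·s⁻³·A⁻².
lx = lm/m² (illuminance = luminous flux per area),
    = m⁻²·cd.
Combining: H⁻¹·F⁻¹·Ω·lx = (kg⁻¹·m⁻²·s²·A²) · (kg·m²·s⁻⁴·A⁻²) · (kg·m²·s⁻³·A⁻²) · (m⁻²·cd) = kg·s⁻⁵·A⁻²·cd.
The exponent of m is 0.

0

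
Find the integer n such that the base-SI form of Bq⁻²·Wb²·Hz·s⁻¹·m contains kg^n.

2

Bq = s⁻¹.
So Bq⁻² = s².
Wb = kg·m²·s⁻²·A⁻¹.
So Wb² = kg²·m⁴·s⁻⁴·A⁻².
Hz = s⁻¹.
Combining: Bq⁻²·Wb²·Hz·s⁻¹·m = s² · (kg²·m⁴·s⁻⁴·A⁻²) · s⁻¹ · s⁻¹ · m = kg²·m⁵·s⁻⁴·A⁻².
The exponent of kg is 2.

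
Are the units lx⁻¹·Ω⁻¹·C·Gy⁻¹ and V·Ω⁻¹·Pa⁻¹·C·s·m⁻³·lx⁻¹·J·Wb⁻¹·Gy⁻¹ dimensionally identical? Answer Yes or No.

Left side:
  lx = lm/m² (illuminance = luminous flux per area),
      = m⁻²·cd.
  So lx⁻¹ = m²·cd⁻¹.
  Ω = V/A (resistance = voltage per current),
      = kg·m²·s⁻³·A⁻².
  So Ω⁻¹ = kg⁻¹·m⁻²·s³·A².
  C = A·s = s·A (charge = current × time).
  Gy = J/kg (absorbed dose = energy per mass),
      = m²·s⁻².
  So Gy⁻¹ = m⁻²·s².
  Combining: lx⁻¹·Ω⁻¹·C·Gy⁻¹ = (m²·cd⁻¹) · (kg⁻¹·m⁻²·s³·A²) · (s·A) · (m⁻²·s²) = kg⁻¹·m⁻²·s⁶·A³·cd⁻¹.
Right side:
  V = W/A (potential = power per current),
      = kg·m²·s⁻³·A⁻¹.
  Ω = V/A (resistance = voltage per current),
      = kg·m²·s⁻³·A⁻².
  So Ω⁻¹ = kg⁻¹·m⁻²·s³·A².
  Pa = N/m² (pressure = force per area),
      = kg·m⁻¹·s⁻².
  So Pa⁻¹ = kg⁻¹·m·s².
  C = A·s = s·A (charge = current × time).
  lx = lm/m² (illuminance = luminous flux per area),
      = m⁻²·cd.
  So lx⁻¹ = m²·cd⁻¹.
  J = N·m (work = force × distance),
      = kg·m²·s⁻².
  Wb = V·s (flux: a volt is a weber per second),
      = kg·m²·s⁻²·A⁻¹.
  So Wb⁻¹ = kg⁻¹·m⁻²·s²·A.
  Gy = J/kg (absorbed dose = energy per mass),
      = m²·s⁻².
  So Gy⁻¹ = m⁻²·s².
  Combining: V·Ω⁻¹·Pa⁻¹·C·s·m⁻³·lx⁻¹·J·Wb⁻¹·Gy⁻¹ = (kg·m²·s⁻³·A⁻¹) · (kg⁻¹·m⁻²·s³·A²) · (kg⁻¹·m·s²) · (s·A) · s · m⁻³ · (m²·cd⁻¹) · (kg·m²·s⁻²) · (kg⁻¹·m⁻²·s²·A) · (m⁻²·s²) = kg⁻¹·m⁻²·s⁶·A³·cd⁻¹.
Both reduce to kg⁻¹·m⁻²·s⁶·A³·cd⁻¹.

Yes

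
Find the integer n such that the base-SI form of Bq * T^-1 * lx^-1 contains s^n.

1

Bq = 1/s = s⁻¹ (activity is decays per second).
T = Wb/m² (flux density = flux per area),
    = kg·s⁻²·A⁻¹.
So T⁻¹ = kg⁻¹·s²·A.
lx = lm/m² (illuminance = luminous flux per area),
    = m⁻²·cd.
So lx⁻¹ = m²·cd⁻¹.
Combining: Bq·T⁻¹·lx⁻¹ = s⁻¹ · (kg⁻¹·s²·A) · (m²·cd⁻¹) = kg⁻¹·m²·s·A·cd⁻¹.
The exponent of s is 1.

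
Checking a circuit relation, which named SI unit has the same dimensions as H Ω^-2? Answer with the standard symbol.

F

H = Wb/A (inductance = flux per current),
    = kg·m²·s⁻²·A⁻².
Ω = V/A (resistance = voltage per current),
    = kg·m²·s⁻³·A⁻².
So Ω⁻² = kg⁻²·m⁻⁴·s⁶·A⁴.
Combining: H·Ω⁻² = (kg·m²·s⁻²·A⁻²) · (kg⁻²·m⁻⁴·s⁶·A⁴) = kg⁻¹·m⁻²·s⁴·A².
kg⁻¹·m⁻²·s⁴·A² is the base-SI form of the farad.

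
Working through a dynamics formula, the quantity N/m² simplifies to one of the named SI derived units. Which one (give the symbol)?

N = kg·m/s² = kg·m·s⁻² (force = mass × acceleration).
Combining: N·m⁻² = (kg·m·s⁻²) · m⁻² = kg·m⁻¹·s⁻².
kg·m⁻¹·s⁻² is the base-SI form of the pascal.

Pa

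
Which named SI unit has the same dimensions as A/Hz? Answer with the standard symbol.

Hz = s⁻¹.
So Hz⁻¹ = s.
Combining: A·Hz⁻¹ = A · s = s·A.
s·A is the base-SI form of the coulomb.

C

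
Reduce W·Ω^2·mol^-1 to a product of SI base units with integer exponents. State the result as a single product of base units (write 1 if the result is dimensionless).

kg³·m⁶·s⁻⁹·A⁻⁴·mol⁻¹

W = kg·m²·s⁻³.
Ω = kg·m²·s⁻³·A⁻².
So Ω² = kg²·m⁴·s⁻⁶·A⁻⁴.
Combining: W·Ω²·mol⁻¹ = (kg·m²·s⁻³) · (kg²·m⁴·s⁻⁶·A⁻⁴) · mol⁻¹ = kg³·m⁶·s⁻⁹·A⁻⁴·mol⁻¹.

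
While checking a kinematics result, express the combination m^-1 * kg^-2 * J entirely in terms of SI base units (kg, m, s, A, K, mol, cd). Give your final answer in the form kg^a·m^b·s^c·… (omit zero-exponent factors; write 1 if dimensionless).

J = N·m (work = force × distance),
    = kg·m²·s⁻².
Combining: m⁻¹·kg⁻²·J = m⁻¹ · kg⁻² · (kg·m²·s⁻²) = kg⁻¹·m·s⁻².

kg⁻¹·m·s⁻²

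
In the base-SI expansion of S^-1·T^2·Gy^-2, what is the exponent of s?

-3

S = 1/Ω (conductance is reciprocal resistance),
    = kg⁻¹·m⁻²·s³·A².
So S⁻¹ = kg·m²·s⁻³·A⁻².
T = Wb/m² (flux density = flux per area),
    = kg·s⁻²·A⁻¹.
So T² = kg²·s⁻⁴·A⁻².
Gy = J/kg (absorbed dose = energy per mass),
    = m²·s⁻².
So Gy⁻² = m⁻⁴·s⁴.
Combining: S⁻¹·T²·Gy⁻² = (kg·m²·s⁻³·A⁻²) · (kg²·s⁻⁴·A⁻²) · (m⁻⁴·s⁴) = kg³·m⁻²·s⁻³·A⁻⁴.
The exponent of s is -3.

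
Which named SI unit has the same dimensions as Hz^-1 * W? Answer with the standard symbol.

J

Hz = s⁻¹.
So Hz⁻¹ = s.
W = kg·m²·s⁻³.
Combining: Hz⁻¹·W = s · (kg·m²·s⁻³) = kg·m²·s⁻².
kg·m²·s⁻² is the base-SI form of the joule.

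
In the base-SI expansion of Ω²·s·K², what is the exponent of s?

Ω = V/A (resistance = voltage per current),
    = kg·m²·s⁻³·A⁻².
So Ω² = kg²·m⁴·s⁻⁶·A⁻⁴.
Combining: Ω²·s·K² = (kg²·m⁴·s⁻⁶·A⁻⁴) · s · K² = kg²·m⁴·s⁻⁵·A⁻⁴·K².
The exponent of s is -5.

-5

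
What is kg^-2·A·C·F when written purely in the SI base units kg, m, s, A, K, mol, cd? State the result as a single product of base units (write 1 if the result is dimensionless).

kg⁻³·m⁻²·s⁵·A⁴

C = A·s = s·A (charge = current × time).
F = C/V (capacitance = charge per voltage),
    = A·s/(kg·m²·s⁻³·A⁻¹) (substituting C and V),
    = kg⁻¹·m⁻²·s⁴·A².
Combining: kg⁻²·A·C·F = kg⁻² · A · (s·A) · (kg⁻¹·m⁻²·s⁴·A²) = kg⁻³·m⁻²·s⁵·A⁴.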